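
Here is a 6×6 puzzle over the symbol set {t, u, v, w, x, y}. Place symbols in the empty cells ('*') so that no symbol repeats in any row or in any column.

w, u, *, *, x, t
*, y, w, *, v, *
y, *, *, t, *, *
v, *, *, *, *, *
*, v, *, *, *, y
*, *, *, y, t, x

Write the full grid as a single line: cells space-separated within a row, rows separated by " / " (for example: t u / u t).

w u y v x t / t y w x v u / y x u t w v / v t x u y w / x v t w u y / u w v y t x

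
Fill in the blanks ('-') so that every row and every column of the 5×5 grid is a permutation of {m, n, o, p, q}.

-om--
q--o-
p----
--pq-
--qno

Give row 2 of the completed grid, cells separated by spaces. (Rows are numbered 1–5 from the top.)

Cell (r1,c1): row 1 has {m,o}; column 1 has {p,q} → n.
Cell (r1,c4): row 1 has {m,n,o}; column 4 has {n,o,q} → p.
Cell (r1,c5): row 1 has {m,n,o,p}; column 5 has {o} → q.
Cell (r2,c3): row 2 has {o,q}; column 3 has {m,p,q} → n.
Cell (r3,c3): row 3 has {p}; column 3 has {m,n,p,q} → o.
Cell (r3,c4): row 3 has {o,p}; column 4 has {n,o,p,q} → m.
Cell (r3,c5): row 3 has {m,o,p}; column 5 has {o,q} → n.
Cell (r4,c5): row 4 has {p,q}; column 5 has {n,o,q} → m.
Cell (r5,c1): row 5 has {n,o,q}; column 1 has {n,p,q} → m.
Cell (r5,c2): row 5 has {m,n,o,q}; column 2 has {o} → p.
Cell (r2,c2): row 2 has {n,o,q}; column 2 has {o,p} → m.
Cell (r2,c5): row 2 has {m,n,o,q}; column 5 has {m,n,o,q} → p.

q m n o p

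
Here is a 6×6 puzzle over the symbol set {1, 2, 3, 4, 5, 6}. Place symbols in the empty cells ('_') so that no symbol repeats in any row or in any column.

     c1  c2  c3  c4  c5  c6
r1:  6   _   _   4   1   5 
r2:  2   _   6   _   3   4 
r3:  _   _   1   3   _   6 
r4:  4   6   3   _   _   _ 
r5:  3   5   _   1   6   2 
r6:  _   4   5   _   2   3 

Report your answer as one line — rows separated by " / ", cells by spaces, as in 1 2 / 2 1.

6 3 2 4 1 5 / 2 1 6 5 3 4 / 5 2 1 3 4 6 / 4 6 3 2 5 1 / 3 5 4 1 6 2 / 1 4 5 6 2 3

(r1,c3) = 2
(r2,c2) = 1
(r2,c4) = 5
(r3,c1) = 5
(r3,c2) = 2
(r3,c5) = 4
(r4,c4) = 2
(r4,c5) = 5
(r4,c6) = 1
(r5,c3) = 4
(r6,c1) = 1
(r6,c4) = 6
(r1,c2) = 3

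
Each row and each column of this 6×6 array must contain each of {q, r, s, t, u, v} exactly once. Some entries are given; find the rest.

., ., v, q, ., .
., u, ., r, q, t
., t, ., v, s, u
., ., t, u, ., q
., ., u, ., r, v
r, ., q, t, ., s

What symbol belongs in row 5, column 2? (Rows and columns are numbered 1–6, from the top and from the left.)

row 1 has {q,v}; column 6 has {q,s,t,u,v} — only r is left for (r1,c6).
row 2 has {q,r,t,u}; column 3 has {q,t,u,v} — only s is left for (r2,c3).
row 3 has {s,t,u,v}; column 1 has {r} — only q is left for (r3,c1).
row 3 has {q,s,t,u,v}; column 3 has {q,s,t,u,v} — only r is left for (r3,c3).
row 4 has {q,t,u}; column 5 has {q,r,s} — only v is left for (r4,c5).
row 5 has {r,u,v}; column 4 has {q,r,t,u,v} — only s is left for (r5,c4).
row 6 has {q,r,s,t}; column 2 has {t,u} — only v is left for (r6,c2).
row 6 has {q,r,s,t,v}; column 5 has {q,r,s,v} — only u is left for (r6,c5).
row 1 has {q,r,v}; column 2 has {t,u,v} — only s is left for (r1,c2).
row 1 has {q,r,s,v}; column 5 has {q,r,s,u,v} — only t is left for (r1,c5).
row 2 has {q,r,s,t,u}; column 1 has {q,r} — only v is left for (r2,c1).
row 4 has {q,t,u,v}; column 1 has {q,r,v} — only s is left for (r4,c1).
row 4 has {q,s,t,u,v}; column 2 has {s,t,u,v} — only r is left for (r4,c2).
row 5 has {r,s,u,v}; column 1 has {q,r,s,v} — only t is left for (r5,c1).
row 5 has {r,s,t,u,v}; column 2 has {r,s,t,u,v} — only q is left for (r5,c2).

q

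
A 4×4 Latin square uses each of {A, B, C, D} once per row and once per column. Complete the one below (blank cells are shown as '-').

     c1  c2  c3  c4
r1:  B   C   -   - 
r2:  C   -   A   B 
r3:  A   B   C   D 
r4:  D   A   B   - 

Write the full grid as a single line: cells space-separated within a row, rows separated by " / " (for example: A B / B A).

(r1,c3): row 1 has {B,C}; column 3 has {A,B,C}, so it must be D.
(r1,c4): row 1 has {B,C,D}; column 4 has {B,D}, so it must be A.
(r2,c2): row 2 has {A,B,C}; column 2 has {A,B,C}, so it must be D.
(r4,c4): row 4 has {A,B,D}; column 4 has {A,B,D}, so it must be C.

B C D A / C D A B / A B C D / D A B C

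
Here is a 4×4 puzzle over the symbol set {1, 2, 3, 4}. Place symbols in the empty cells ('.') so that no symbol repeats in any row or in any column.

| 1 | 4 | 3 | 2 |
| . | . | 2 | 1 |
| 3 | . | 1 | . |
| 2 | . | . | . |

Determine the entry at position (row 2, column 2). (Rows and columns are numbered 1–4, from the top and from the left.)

(r2,c1): row 2 has {1,2}; column 1 has {1,2,3}, so it must be 4.
(r2,c2): row 2 has {1,2,4}; column 2 has {4}, so it must be 3.

3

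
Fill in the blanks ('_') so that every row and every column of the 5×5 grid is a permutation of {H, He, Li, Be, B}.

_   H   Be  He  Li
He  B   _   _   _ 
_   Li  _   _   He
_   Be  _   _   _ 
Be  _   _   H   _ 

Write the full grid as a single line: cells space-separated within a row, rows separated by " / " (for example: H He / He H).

B H Be He Li / He B H Li Be / H Li B Be He / Li Be He B H / Be He Li H B

At row 1, column 1: row 1 has {H,He,Li,Be}; column 1 has {He,Be}; that leaves B.
At row 3, column 1: row 3 has {He,Li}; column 1 has {He,Be,B}; that leaves H.
At row 3, column 3: row 3 has {H,He,Li}; column 3 has {Be}; that leaves B.
At row 3, column 4: row 3 has {H,He,Li,B}; column 4 has {H,He}; that leaves Be.
At row 4, column 1: row 4 has {Be}; column 1 has {H,He,Be,B}; that leaves Li.
At row 4, column 4: row 4 has {Li,Be}; column 4 has {H,He,Be}; that leaves B.
At row 4, column 5: row 4 has {Li,Be,B}; column 5 has {He,Li}; that leaves H.
At row 5, column 2: row 5 has {H,Be}; column 2 has {H,Li,Be,B}; that leaves He.
At row 5, column 3: row 5 has {H,He,Be}; column 3 has {Be,B}; that leaves Li.
At row 5, column 5: row 5 has {H,He,Li,Be}; column 5 has {H,He,Li}; that leaves B.
At row 2, column 3: row 2 has {He,B}; column 3 has {Li,Be,B}; that leaves H.
At row 2, column 4: row 2 has {H,He,B}; column 4 has {H,He,Be,B}; that leaves Li.
At row 2, column 5: row 2 has {H,He,Li,B}; column 5 has {H,He,Li,B}; that leaves Be.
At row 4, column 3: row 4 has {H,Li,Be,B}; column 3 has {H,Li,Be,B}; that leaves He.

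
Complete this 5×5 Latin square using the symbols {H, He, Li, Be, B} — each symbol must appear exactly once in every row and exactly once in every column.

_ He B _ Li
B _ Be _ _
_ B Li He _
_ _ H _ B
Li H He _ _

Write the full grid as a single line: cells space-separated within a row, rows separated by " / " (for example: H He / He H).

(r2,c2) = Li
(r2,c4) = H
(r2,c5) = He
(r4,c2) = Be
(r4,c4) = Li
(r5,c5) = Be
(r1,c4) = Be
(r3,c5) = H
(r4,c1) = He
(r5,c4) = B
(r1,c1) = H
(r3,c1) = Be

H He B Be Li / B Li Be H He / Be B Li He H / He Be H Li B / Li H He B Be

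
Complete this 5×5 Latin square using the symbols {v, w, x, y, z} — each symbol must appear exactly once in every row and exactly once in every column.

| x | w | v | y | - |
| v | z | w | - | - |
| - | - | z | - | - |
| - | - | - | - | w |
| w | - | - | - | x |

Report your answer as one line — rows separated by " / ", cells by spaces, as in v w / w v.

(r1,c5) = z
(r2,c4) = x
(r2,c5) = y
(r3,c1) = y
(r3,c5) = v
(r4,c1) = z
(r4,c4) = v
(r5,c3) = y
(r5,c4) = z
(r3,c2) = x
(r3,c4) = w
(r4,c2) = y
(r4,c3) = x
(r5,c2) = v

x w v y z / v z w x y / y x z w v / z y x v w / w v y z x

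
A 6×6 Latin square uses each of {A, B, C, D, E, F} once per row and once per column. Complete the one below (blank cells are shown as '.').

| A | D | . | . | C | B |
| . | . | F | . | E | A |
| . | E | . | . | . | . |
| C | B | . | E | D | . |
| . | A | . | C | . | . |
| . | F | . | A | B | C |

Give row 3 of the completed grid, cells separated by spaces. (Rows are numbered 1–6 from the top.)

(r1,c3) = E
(r1,c4) = F
(r2,c2) = C
(r4,c3) = A
(r4,c6) = F
(r5,c5) = F
(r6,c3) = D
(r3,c5) = A
(r3,c6) = D
(r5,c3) = B
(r5,c6) = E
(r6,c1) = E
(r3,c3) = C
(r3,c4) = B
(r5,c1) = D
(r2,c1) = B
(r2,c4) = D
(r3,c1) = F

F E C B A D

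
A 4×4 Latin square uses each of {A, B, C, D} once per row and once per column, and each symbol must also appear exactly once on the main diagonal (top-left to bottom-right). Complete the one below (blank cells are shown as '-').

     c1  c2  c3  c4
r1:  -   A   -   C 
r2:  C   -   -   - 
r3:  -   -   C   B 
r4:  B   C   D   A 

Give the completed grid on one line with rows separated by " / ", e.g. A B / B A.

(r1,c1): row 1 has {A,C}; column 1 has {B,C}; the diagonal has {A,C}, so it must be D.
(r1,c3): row 1 has {A,C,D}; column 3 has {C,D}, so it must be B.
(r2,c2): row 2 has {C}; column 2 has {A,C}; the diagonal has {A,C,D}, so it must be B.
(r2,c3): row 2 has {B,C}; column 3 has {B,C,D}, so it must be A.
(r2,c4): row 2 has {A,B,C}; column 4 has {A,B,C}, so it must be D.
(r3,c1): row 3 has {B,C}; column 1 has {B,C,D}, so it must be A.
(r3,c2): row 3 has {A,B,C}; column 2 has {A,B,C}, so it must be D.

D A B C / C B A D / A D C B / B C D A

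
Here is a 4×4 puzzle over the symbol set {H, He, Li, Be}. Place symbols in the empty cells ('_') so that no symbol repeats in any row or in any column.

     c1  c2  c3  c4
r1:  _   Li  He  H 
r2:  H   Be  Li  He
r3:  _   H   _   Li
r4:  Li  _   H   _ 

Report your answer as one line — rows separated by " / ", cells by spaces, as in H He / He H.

Cell (r1,c1): row 1 has {H,He,Li}; column 1 has {H,Li} → Be.
Cell (r3,c1): row 3 has {H,Li}; column 1 has {H,Li,Be} → He.
Cell (r3,c3): row 3 has {H,He,Li}; column 3 has {H,He,Li} → Be.
Cell (r4,c2): row 4 has {H,Li}; column 2 has {H,Li,Be} → He.
Cell (r4,c4): row 4 has {H,He,Li}; column 4 has {H,He,Li} → Be.

Be Li He H / H Be Li He / He H Be Li / Li He H Be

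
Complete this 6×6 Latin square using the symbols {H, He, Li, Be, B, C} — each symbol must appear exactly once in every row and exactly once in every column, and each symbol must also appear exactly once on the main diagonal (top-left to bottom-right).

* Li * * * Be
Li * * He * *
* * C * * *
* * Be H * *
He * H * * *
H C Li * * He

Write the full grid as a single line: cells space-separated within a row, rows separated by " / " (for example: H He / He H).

B Li He C H Be / Li Be B He C H / Be H C Li He B / C He Be H B Li / He B H Be Li C / H C Li B Be He

(r1,c1): row 1 has {Li,Be}; column 1 has {H,He,Li}; the diagonal has {H,He,C}, so it must be B.
(r1,c3): row 1 has {Li,Be,B}; column 3 has {H,Li,Be,C}, so it must be He.
(r1,c4): row 1 has {He,Li,Be,B}; column 4 has {H,He}, so it must be C.
(r1,c5): row 1 has {He,Li,Be,B,C}; column 5 is empty so far, so it must be H.
(r2,c2): row 2 has {He,Li}; column 2 has {Li,C}; the diagonal has {H,He,B,C}, so it must be Be.
(r2,c3): row 2 has {He,Li,Be}; column 3 has {H,He,Li,Be,C}, so it must be B.
(r2,c5): row 2 has {He,Li,Be,B}; column 5 has {H}, so it must be C.
(r2,c6): row 2 has {He,Li,Be,B,C}; column 6 has {He,Be}, so it must be H.
(r3,c1): row 3 has {C}; column 1 has {H,He,Li,B}, so it must be Be.
(r4,c1): row 4 has {H,Be}; column 1 has {H,He,Li,Be,B}, so it must be C.
(r5,c2): row 5 has {H,He}; column 2 has {Li,Be,C}, so it must be B.
(r5,c5): row 5 has {H,He,B}; column 5 has {H,C}; the diagonal has {H,He,Be,B,C}, so it must be Li.
(r5,c6): row 5 has {H,He,Li,B}; column 6 has {H,He,Be}, so it must be C.
(r4,c2): row 4 has {H,Be,C}; column 2 has {Li,Be,B,C}, so it must be He.
(r4,c5): row 4 has {H,He,Be,C}; column 5 has {H,Li,C}, so it must be B.
(r4,c6): row 4 has {H,He,Be,B,C}; column 6 has {H,He,Be,C}, so it must be Li.
(r5,c4): row 5 has {H,He,Li,B,C}; column 4 has {H,He,C}, so it must be Be.
(r6,c4): row 6 has {H,He,Li,C}; column 4 has {H,He,Be,C}, so it must be B.
(r6,c5): row 6 has {H,He,Li,B,C}; column 5 has {H,Li,B,C}, so it must be Be.
(r3,c2): row 3 has {Be,C}; column 2 has {He,Li,Be,B,C}, so it must be H.
(r3,c4): row 3 has {H,Be,C}; column 4 has {H,He,Be,B,C}, so it must be Li.
(r3,c5): row 3 has {H,Li,Be,C}; column 5 has {H,Li,Be,B,C}, so it must be He.
(r3,c6): row 3 has {H,He,Li,Be,C}; column 6 has {H,He,Li,Be,C}, so it must be B.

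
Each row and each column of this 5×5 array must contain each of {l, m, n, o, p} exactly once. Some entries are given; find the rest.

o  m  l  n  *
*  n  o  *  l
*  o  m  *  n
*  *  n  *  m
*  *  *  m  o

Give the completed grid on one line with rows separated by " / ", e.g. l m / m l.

o m l n p / m n o p l / p o m l n / l p n o m / n l p m o

(r1,c5) = p
(r2,c4) = p
(r3,c4) = l
(r4,c4) = o
(r5,c3) = p
(r2,c1) = m
(r3,c1) = p
(r4,c1) = l
(r4,c2) = p
(r5,c1) = n
(r5,c2) = l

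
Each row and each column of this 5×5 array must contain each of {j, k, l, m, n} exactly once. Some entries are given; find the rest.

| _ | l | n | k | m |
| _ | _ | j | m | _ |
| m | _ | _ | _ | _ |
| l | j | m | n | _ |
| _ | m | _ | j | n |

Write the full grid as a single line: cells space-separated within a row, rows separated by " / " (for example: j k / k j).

j l n k m / n k j m l / m n k l j / l j m n k / k m l j n

(r1,c1): row 1 has {k,l,m,n}; column 1 has {l,m}, so it must be j.
(r3,c4): row 3 has {m}; column 4 has {j,k,m,n}, so it must be l.
(r4,c5): row 4 has {j,l,m,n}; column 5 has {m,n}, so it must be k.
(r5,c1): row 5 has {j,m,n}; column 1 has {j,l,m}, so it must be k.
(r5,c3): row 5 has {j,k,m,n}; column 3 has {j,m,n}, so it must be l.
(r2,c1): row 2 has {j,m}; column 1 has {j,k,l,m}, so it must be n.
(r2,c2): row 2 has {j,m,n}; column 2 has {j,l,m}, so it must be k.
(r2,c5): row 2 has {j,k,m,n}; column 5 has {k,m,n}, so it must be l.
(r3,c2): row 3 has {l,m}; column 2 has {j,k,l,m}, so it must be n.
(r3,c3): row 3 has {l,m,n}; column 3 has {j,l,m,n}, so it must be k.
(r3,c5): row 3 has {k,l,m,n}; column 5 has {k,l,m,n}, so it must be j.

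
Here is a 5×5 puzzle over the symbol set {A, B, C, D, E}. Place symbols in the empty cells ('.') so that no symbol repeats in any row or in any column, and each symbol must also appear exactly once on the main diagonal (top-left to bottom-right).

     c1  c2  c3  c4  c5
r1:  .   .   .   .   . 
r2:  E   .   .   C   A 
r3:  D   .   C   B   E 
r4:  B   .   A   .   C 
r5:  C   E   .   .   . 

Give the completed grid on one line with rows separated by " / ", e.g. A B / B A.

A C E D B / E B D C A / D A C B E / B D A E C / C E B A D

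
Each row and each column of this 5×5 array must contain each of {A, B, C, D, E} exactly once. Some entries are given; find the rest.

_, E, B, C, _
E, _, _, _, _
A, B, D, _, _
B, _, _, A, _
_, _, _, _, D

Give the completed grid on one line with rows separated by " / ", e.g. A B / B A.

D E B C A / E C A D B / A B D E C / B D C A E / C A E B D

At row 1, column 1: row 1 has {B,C,E}; column 1 has {A,B,E}; that leaves D.
At row 1, column 5: row 1 has {B,C,D,E}; column 5 has {D}; that leaves A.
At row 3, column 4: row 3 has {A,B,D}; column 4 has {A,C}; that leaves E.
At row 3, column 5: row 3 has {A,B,D,E}; column 5 has {A,D}; that leaves C.
At row 4, column 5: row 4 has {A,B}; column 5 has {A,C,D}; that leaves E.
At row 5, column 1: row 5 has {D}; column 1 has {A,B,D,E}; that leaves C.
At row 5, column 2: row 5 has {C,D}; column 2 has {B,E}; that leaves A.
At row 5, column 3: row 5 has {A,C,D}; column 3 has {B,D}; that leaves E.
At row 5, column 4: row 5 has {A,C,D,E}; column 4 has {A,C,E}; that leaves B.
At row 2, column 4: row 2 has {E}; column 4 has {A,B,C,E}; that leaves D.
At row 2, column 5: row 2 has {D,E}; column 5 has {A,C,D,E}; that leaves B.
At row 4, column 3: row 4 has {A,B,E}; column 3 has {B,D,E}; that leaves C.
At row 2, column 2: row 2 has {B,D,E}; column 2 has {A,B,E}; that leaves C.
At row 2, column 3: row 2 has {B,C,D,E}; column 3 has {B,C,D,E}; that leaves A.
At row 4, column 2: row 4 has {A,B,C,E}; column 2 has {A,B,C,E}; that leaves D.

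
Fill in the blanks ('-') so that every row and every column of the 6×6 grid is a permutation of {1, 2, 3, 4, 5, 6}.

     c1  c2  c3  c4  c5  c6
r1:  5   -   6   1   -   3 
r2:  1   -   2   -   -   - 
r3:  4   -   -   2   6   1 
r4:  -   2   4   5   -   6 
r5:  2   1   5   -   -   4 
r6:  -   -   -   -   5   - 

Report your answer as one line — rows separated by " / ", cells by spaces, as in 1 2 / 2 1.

5 4 6 1 2 3 / 1 6 2 3 4 5 / 4 5 3 2 6 1 / 3 2 4 5 1 6 / 2 1 5 6 3 4 / 6 3 1 4 5 2

(r1,c2) = 4
(r1,c5) = 2
(r2,c6) = 5
(r3,c3) = 3
(r4,c1) = 3
(r4,c5) = 1
(r5,c5) = 3
(r6,c1) = 6
(r6,c2) = 3
(r6,c3) = 1
(r6,c4) = 4
(r6,c6) = 2
(r2,c2) = 6
(r2,c4) = 3
(r2,c5) = 4
(r3,c2) = 5
(r5,c4) = 6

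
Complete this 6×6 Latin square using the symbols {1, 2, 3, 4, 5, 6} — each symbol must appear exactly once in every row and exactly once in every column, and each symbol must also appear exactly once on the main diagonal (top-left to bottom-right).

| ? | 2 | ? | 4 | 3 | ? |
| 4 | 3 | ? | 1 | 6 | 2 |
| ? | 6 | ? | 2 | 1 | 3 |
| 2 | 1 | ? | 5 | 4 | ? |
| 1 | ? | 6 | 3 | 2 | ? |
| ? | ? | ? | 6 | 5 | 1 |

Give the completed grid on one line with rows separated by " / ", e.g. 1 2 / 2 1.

(r1,c1) = 6
(r1,c6) = 5
(r2,c3) = 5
(r3,c1) = 5
(r3,c3) = 4
(r4,c3) = 3
(r4,c6) = 6
(r5,c6) = 4
(r6,c1) = 3
(r6,c2) = 4
(r6,c3) = 2
(r1,c3) = 1
(r5,c2) = 5

6 2 1 4 3 5 / 4 3 5 1 6 2 / 5 6 4 2 1 3 / 2 1 3 5 4 6 / 1 5 6 3 2 4 / 3 4 2 6 5 1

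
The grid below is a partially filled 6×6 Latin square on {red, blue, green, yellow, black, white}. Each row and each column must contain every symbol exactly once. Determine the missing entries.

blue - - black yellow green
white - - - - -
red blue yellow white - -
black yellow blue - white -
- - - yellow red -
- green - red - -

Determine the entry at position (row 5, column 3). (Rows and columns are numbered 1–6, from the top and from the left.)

white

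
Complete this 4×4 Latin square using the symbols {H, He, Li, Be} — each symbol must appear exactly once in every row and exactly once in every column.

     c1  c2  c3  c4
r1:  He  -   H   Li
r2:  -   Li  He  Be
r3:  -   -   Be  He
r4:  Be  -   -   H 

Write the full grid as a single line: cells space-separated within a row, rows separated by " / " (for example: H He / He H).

(r1,c2) = Be
(r2,c1) = H
(r3,c1) = Li
(r3,c2) = H
(r4,c2) = He
(r4,c3) = Li

He Be H Li / H Li He Be / Li H Be He / Be He Li H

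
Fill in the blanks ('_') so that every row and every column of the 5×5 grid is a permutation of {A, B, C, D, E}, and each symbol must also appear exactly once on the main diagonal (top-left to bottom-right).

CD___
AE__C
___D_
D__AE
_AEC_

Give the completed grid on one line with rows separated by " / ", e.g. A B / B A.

C D A E B / A E D B C / E C B D A / D B C A E / B A E C D

(r2,c4) = B
(r3,c3) = B
(r3,c5) = A
(r4,c3) = C
(r5,c1) = B
(r5,c5) = D
(r1,c3) = A
(r1,c4) = E
(r1,c5) = B
(r2,c3) = D
(r3,c1) = E
(r3,c2) = C
(r4,c2) = B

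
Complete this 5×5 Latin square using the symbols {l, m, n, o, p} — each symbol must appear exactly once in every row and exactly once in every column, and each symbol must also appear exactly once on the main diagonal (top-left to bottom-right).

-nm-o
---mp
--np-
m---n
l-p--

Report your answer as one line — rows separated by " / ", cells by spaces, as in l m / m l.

Cell (r1,c1): row 1 has {m,n,o}; column 1 has {l,m}; the diagonal has {n} → p.
Cell (r1,c4): row 1 has {m,n,o,p}; column 4 has {m,p} → l.
Cell (r3,c1): row 3 has {n,p}; column 1 has {l,m,p} → o.
Cell (r4,c4): row 4 has {m,n}; column 4 has {l,m,p}; the diagonal has {n,p} → o.
Cell (r5,c4): row 5 has {l,p}; column 4 has {l,m,o,p} → n.
Cell (r5,c5): row 5 has {l,n,p}; column 5 has {n,o,p}; the diagonal has {n,o,p} → m.
Cell (r2,c1): row 2 has {m,p}; column 1 has {l,m,o,p} → n.
Cell (r2,c2): row 2 has {m,n,p}; column 2 has {n}; the diagonal has {m,n,o,p} → l.
Cell (r2,c3): row 2 has {l,m,n,p}; column 3 has {m,n,p} → o.
Cell (r3,c2): row 3 has {n,o,p}; column 2 has {l,n} → m.
Cell (r3,c5): row 3 has {m,n,o,p}; column 5 has {m,n,o,p} → l.
Cell (r4,c2): row 4 has {m,n,o}; column 2 has {l,m,n} → p.
Cell (r4,c3): row 4 has {m,n,o,p}; column 3 has {m,n,o,p} → l.
Cell (r5,c2): row 5 has {l,m,n,p}; column 2 has {l,m,n,p} → o.

p n m l o / n l o m p / o m n p l / m p l o n / l o p n m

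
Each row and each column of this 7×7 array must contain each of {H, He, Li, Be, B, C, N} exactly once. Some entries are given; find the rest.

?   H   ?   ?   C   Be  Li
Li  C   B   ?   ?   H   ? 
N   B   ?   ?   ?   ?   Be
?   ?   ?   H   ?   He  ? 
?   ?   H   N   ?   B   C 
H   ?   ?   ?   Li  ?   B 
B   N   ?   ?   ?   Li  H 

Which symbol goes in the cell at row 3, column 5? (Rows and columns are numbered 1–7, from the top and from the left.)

(r1,c1) = He
(r1,c3) = N
(r1,c4) = B
(r3,c6) = C
(r4,c7) = N
(r5,c1) = Be
(r5,c5) = He
(r6,c6) = N
(r7,c5) = Be
(r2,c5) = N
(r2,c7) = He
(r3,c5) = H

H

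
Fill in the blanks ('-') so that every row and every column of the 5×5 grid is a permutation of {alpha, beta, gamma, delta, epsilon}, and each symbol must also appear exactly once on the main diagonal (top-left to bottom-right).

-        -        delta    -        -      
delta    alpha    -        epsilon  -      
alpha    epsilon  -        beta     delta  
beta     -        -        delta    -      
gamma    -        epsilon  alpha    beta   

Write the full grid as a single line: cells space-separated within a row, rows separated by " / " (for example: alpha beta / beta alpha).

(r1,c1) = epsilon
(r1,c4) = gamma
(r1,c5) = alpha
(r2,c5) = gamma
(r3,c3) = gamma
(r4,c2) = gamma
(r4,c3) = alpha
(r4,c5) = epsilon
(r5,c2) = delta
(r1,c2) = beta
(r2,c3) = beta

epsilon beta delta gamma alpha / delta alpha beta epsilon gamma / alpha epsilon gamma beta delta / beta gamma alpha delta epsilon / gamma delta epsilon alpha beta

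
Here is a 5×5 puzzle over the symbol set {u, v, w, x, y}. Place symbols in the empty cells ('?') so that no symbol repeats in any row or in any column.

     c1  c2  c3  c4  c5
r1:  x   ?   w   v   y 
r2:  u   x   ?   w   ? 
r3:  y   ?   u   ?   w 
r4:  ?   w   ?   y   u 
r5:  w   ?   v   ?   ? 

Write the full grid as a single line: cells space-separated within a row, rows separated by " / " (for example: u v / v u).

Cell (r1,c2): row 1 has {v,w,x,y}; column 2 has {w,x} → u.
Cell (r2,c3): row 2 has {u,w,x}; column 3 has {u,v,w} → y.
Cell (r2,c5): row 2 has {u,w,x,y}; column 5 has {u,w,y} → v.
Cell (r3,c2): row 3 has {u,w,y}; column 2 has {u,w,x} → v.
Cell (r3,c4): row 3 has {u,v,w,y}; column 4 has {v,w,y} → x.
Cell (r4,c1): row 4 has {u,w,y}; column 1 has {u,w,x,y} → v.
Cell (r4,c3): row 4 has {u,v,w,y}; column 3 has {u,v,w,y} → x.
Cell (r5,c2): row 5 has {v,w}; column 2 has {u,v,w,x} → y.
Cell (r5,c4): row 5 has {v,w,y}; column 4 has {v,w,x,y} → u.
Cell (r5,c5): row 5 has {u,v,w,y}; column 5 has {u,v,w,y} → x.

x u w v y / u x y w v / y v u x w / v w x y u / w y v u x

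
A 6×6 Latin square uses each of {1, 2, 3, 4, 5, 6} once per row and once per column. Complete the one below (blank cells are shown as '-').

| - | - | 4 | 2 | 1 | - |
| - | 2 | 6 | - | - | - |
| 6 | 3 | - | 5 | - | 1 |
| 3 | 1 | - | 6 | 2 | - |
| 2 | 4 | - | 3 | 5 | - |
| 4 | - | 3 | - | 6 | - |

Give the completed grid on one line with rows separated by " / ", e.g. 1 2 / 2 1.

5 6 4 2 1 3 / 1 2 6 4 3 5 / 6 3 2 5 4 1 / 3 1 5 6 2 4 / 2 4 1 3 5 6 / 4 5 3 1 6 2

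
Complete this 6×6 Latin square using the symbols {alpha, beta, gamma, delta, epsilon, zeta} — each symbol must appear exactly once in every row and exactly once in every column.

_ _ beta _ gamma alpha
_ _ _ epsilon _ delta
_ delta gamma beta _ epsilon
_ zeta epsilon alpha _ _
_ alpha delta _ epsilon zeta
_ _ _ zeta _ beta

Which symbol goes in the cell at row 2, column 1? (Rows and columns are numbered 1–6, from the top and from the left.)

gamma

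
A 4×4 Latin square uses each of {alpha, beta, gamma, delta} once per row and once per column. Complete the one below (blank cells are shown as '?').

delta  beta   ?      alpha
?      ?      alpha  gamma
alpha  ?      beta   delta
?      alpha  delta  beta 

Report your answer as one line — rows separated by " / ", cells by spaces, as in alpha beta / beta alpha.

delta beta gamma alpha / beta delta alpha gamma / alpha gamma beta delta / gamma alpha delta beta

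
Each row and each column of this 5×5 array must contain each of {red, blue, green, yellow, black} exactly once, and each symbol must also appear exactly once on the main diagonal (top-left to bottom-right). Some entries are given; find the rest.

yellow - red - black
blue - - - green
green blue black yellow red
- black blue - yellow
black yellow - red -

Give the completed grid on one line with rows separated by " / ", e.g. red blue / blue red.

yellow green red blue black / blue red yellow black green / green blue black yellow red / red black blue green yellow / black yellow green red blue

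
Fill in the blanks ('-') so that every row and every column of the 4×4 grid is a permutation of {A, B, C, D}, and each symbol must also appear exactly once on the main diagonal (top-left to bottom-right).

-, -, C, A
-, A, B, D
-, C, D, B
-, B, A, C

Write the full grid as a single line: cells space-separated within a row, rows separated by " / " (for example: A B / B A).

B D C A / C A B D / A C D B / D B A C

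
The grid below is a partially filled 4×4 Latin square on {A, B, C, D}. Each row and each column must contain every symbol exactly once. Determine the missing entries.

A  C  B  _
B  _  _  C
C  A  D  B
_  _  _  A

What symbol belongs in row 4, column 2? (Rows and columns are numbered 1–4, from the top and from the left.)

(r1,c4) = D
(r2,c2) = D
(r2,c3) = A
(r4,c1) = D
(r4,c2) = B

B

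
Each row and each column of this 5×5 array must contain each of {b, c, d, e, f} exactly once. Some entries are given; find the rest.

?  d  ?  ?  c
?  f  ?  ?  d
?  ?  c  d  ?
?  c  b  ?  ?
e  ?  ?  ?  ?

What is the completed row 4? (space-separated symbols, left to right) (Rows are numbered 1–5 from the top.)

d c b f e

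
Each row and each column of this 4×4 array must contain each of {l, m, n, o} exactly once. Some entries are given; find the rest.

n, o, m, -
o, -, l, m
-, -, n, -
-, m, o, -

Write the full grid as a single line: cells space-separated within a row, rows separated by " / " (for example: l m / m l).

row 1 has {m,n,o}; column 4 has {m} — only l is left for (r1,c4).
row 2 has {l,m,o}; column 2 has {m,o} — only n is left for (r2,c2).
row 3 has {n}; column 2 has {m,n,o} — only l is left for (r3,c2).
row 3 has {l,n}; column 4 has {l,m} — only o is left for (r3,c4).
row 4 has {m,o}; column 1 has {n,o} — only l is left for (r4,c1).
row 4 has {l,m,o}; column 4 has {l,m,o} — only n is left for (r4,c4).
row 3 has {l,n,o}; column 1 has {l,n,o} — only m is left for (r3,c1).

n o m l / o n l m / m l n o / l m o n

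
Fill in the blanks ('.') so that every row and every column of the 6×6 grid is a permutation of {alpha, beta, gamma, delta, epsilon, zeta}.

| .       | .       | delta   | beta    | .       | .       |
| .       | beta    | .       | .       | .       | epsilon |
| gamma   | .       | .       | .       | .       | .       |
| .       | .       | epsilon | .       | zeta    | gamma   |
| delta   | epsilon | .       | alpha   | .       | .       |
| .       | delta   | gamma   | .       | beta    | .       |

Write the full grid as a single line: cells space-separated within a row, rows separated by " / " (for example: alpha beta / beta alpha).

alpha gamma delta beta epsilon zeta / zeta beta alpha gamma delta epsilon / gamma zeta beta epsilon alpha delta / beta alpha epsilon delta zeta gamma / delta epsilon zeta alpha gamma beta / epsilon delta gamma zeta beta alpha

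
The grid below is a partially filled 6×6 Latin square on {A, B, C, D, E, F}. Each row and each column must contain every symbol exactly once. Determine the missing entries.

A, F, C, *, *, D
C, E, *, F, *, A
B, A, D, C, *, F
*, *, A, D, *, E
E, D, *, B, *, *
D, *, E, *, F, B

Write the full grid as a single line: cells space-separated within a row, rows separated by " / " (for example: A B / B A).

A F C E B D / C E B F D A / B A D C E F / F B A D C E / E D F B A C / D C E A F B

(r1,c4): row 1 has {A,C,D,F}; column 4 has {B,C,D,F}, so it must be E.
(r1,c5): row 1 has {A,C,D,E,F}; column 5 has {F}, so it must be B.
(r2,c3): row 2 has {A,C,E,F}; column 3 has {A,C,D,E}, so it must be B.
(r2,c5): row 2 has {A,B,C,E,F}; column 5 has {B,F}, so it must be D.
(r3,c5): row 3 has {A,B,C,D,F}; column 5 has {B,D,F}, so it must be E.
(r4,c1): row 4 has {A,D,E}; column 1 has {A,B,C,D,E}, so it must be F.
(r4,c5): row 4 has {A,D,E,F}; column 5 has {B,D,E,F}, so it must be C.
(r5,c3): row 5 has {B,D,E}; column 3 has {A,B,C,D,E}, so it must be F.
(r5,c5): row 5 has {B,D,E,F}; column 5 has {B,C,D,E,F}, so it must be A.
(r5,c6): row 5 has {A,B,D,E,F}; column 6 has {A,B,D,E,F}, so it must be C.
(r6,c2): row 6 has {B,D,E,F}; column 2 has {A,D,E,F}, so it must be C.
(r6,c4): row 6 has {B,C,D,E,F}; column 4 has {B,C,D,E,F}, so it must be A.
(r4,c2): row 4 has {A,C,D,E,F}; column 2 has {A,C,D,E,F}, so it must be B.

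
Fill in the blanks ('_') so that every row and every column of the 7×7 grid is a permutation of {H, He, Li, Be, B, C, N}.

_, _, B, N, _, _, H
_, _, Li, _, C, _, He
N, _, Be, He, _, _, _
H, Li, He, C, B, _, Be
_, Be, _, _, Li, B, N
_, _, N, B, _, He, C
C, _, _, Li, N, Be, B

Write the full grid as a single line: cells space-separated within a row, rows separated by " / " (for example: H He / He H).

Be C B N He Li H / B N Li Be C H He / N B Be He H C Li / H Li He C B N Be / He Be C H Li B N / Li H N B Be He C / C He H Li N Be B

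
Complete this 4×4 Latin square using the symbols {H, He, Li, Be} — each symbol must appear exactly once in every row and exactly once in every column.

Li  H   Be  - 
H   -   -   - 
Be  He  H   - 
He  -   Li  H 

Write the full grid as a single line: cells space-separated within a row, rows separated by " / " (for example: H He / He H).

Li H Be He / H Li He Be / Be He H Li / He Be Li H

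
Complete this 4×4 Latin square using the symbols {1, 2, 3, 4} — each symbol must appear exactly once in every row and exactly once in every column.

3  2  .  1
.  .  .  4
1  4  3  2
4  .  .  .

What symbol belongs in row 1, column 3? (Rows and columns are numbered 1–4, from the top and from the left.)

4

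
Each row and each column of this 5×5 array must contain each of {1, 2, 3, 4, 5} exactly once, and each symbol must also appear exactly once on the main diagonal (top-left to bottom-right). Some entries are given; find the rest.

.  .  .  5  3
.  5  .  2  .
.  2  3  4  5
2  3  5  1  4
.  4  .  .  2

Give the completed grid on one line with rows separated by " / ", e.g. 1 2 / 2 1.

4 1 2 5 3 / 3 5 4 2 1 / 1 2 3 4 5 / 2 3 5 1 4 / 5 4 1 3 2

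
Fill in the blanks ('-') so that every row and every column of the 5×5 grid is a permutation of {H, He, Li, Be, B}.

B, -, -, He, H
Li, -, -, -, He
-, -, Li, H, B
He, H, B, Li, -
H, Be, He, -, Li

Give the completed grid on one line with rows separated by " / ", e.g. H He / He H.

Cell (r1,c2): row 1 has {H,He,B}; column 2 has {H,Be} → Li.
Cell (r1,c3): row 1 has {H,He,Li,B}; column 3 has {He,Li,B} → Be.
Cell (r2,c2): row 2 has {He,Li}; column 2 has {H,Li,Be} → B.
Cell (r2,c3): row 2 has {He,Li,B}; column 3 has {He,Li,Be,B} → H.
Cell (r2,c4): row 2 has {H,He,Li,B}; column 4 has {H,He,Li} → Be.
Cell (r3,c1): row 3 has {H,Li,B}; column 1 has {H,He,Li,B} → Be.
Cell (r3,c2): row 3 has {H,Li,Be,B}; column 2 has {H,Li,Be,B} → He.
Cell (r4,c5): row 4 has {H,He,Li,B}; column 5 has {H,He,Li,B} → Be.
Cell (r5,c4): row 5 has {H,He,Li,Be}; column 4 has {H,He,Li,Be} → B.

B Li Be He H / Li B H Be He / Be He Li H B / He H B Li Be / H Be He B Li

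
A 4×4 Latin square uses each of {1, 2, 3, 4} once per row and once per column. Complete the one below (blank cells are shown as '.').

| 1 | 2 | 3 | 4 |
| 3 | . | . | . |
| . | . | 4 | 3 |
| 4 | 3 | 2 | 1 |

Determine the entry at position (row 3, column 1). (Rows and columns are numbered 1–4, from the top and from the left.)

2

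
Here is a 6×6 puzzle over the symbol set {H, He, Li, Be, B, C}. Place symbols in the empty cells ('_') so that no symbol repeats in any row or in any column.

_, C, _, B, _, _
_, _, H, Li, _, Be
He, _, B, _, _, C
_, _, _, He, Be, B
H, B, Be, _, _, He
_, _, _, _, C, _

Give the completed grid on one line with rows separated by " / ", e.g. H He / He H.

row 2 has {H,Li,Be}; column 2 has {B,C} — only He is left for (r2,c2).
row 2 has {H,He,Li,Be}; column 5 has {Be,C} — only B is left for (r2,c5).
row 5 has {H,He,Be,B}; column 4 has {He,Li,B} — only C is left for (r5,c4).
row 5 has {H,He,Be,B,C}; column 5 has {Be,B,C} — only Li is left for (r5,c5).
row 2 has {H,He,Li,Be,B}; column 1 has {H,He} — only C is left for (r2,c1).
row 3 has {He,B,C}; column 5 has {Li,Be,B,C} — only H is left for (r3,c5).
row 4 has {He,Be,B}; column 1 has {H,He,C} — only Li is left for (r4,c1).
row 4 has {He,Li,Be,B}; column 2 has {He,B,C} — only H is left for (r4,c2).
row 4 has {H,He,Li,Be,B}; column 3 has {H,Be,B} — only C is left for (r4,c3).
row 1 has {B,C}; column 1 has {H,He,Li,C} — only Be is left for (r1,c1).
row 1 has {Be,B,C}; column 5 has {H,Li,Be,B,C} — only He is left for (r1,c5).
row 3 has {H,He,B,C}; column 4 has {He,Li,B,C} — only Be is left for (r3,c4).
row 6 has {C}; column 1 has {H,He,Li,Be,C} — only B is left for (r6,c1).
row 6 has {B,C}; column 4 has {He,Li,Be,B,C} — only H is left for (r6,c4).
row 6 has {H,B,C}; column 6 has {He,Be,B,C} — only Li is left for (r6,c6).
row 1 has {He,Be,B,C}; column 3 has {H,Be,B,C} — only Li is left for (r1,c3).
row 1 has {He,Li,Be,B,C}; column 6 has {He,Li,Be,B,C} — only H is left for (r1,c6).
row 3 has {H,He,Be,B,C}; column 2 has {H,He,B,C} — only Li is left for (r3,c2).
row 6 has {H,Li,B,C}; column 2 has {H,He,Li,B,C} — only Be is left for (r6,c2).
row 6 has {H,Li,Be,B,C}; column 3 has {H,Li,Be,B,C} — only He is left for (r6,c3).

Be C Li B He H / C He H Li B Be / He Li B Be H C / Li H C He Be B / H B Be C Li He / B Be He H C Li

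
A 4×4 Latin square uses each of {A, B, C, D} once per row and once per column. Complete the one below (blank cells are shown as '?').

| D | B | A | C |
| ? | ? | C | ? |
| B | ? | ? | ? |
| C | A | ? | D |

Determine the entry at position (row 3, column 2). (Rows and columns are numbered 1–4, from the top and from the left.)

C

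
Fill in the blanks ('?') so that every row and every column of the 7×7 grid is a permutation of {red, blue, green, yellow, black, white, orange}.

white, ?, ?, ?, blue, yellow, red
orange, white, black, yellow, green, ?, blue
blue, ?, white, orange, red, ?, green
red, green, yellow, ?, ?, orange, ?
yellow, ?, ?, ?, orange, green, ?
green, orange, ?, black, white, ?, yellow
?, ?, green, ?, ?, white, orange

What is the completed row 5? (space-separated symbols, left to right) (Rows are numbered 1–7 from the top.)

yellow red blue white orange green black

row 1 has {red,blue,yellow,white}; column 2 has {green,white,orange} — only black is left for (r1,c2).
row 1 has {red,blue,yellow,black,white}; column 3 has {green,yellow,black,white} — only orange is left for (r1,c3).
row 1 has {red,blue,yellow,black,white,orange}; column 4 has {yellow,black,orange} — only green is left for (r1,c4).
row 2 has {blue,green,yellow,black,white,orange}; column 6 has {green,yellow,white,orange} — only red is left for (r2,c6).
row 3 has {red,blue,green,white,orange}; column 2 has {green,black,white,orange} — only yellow is left for (r3,c2).
row 3 has {red,blue,green,yellow,white,orange}; column 6 has {red,green,yellow,white,orange} — only black is left for (r3,c6).
row 4 has {red,green,yellow,orange}; column 5 has {red,blue,green,white,orange} — only black is left for (r4,c5).
row 4 has {red,green,yellow,black,orange}; column 7 has {red,blue,green,yellow,orange} — only white is left for (r4,c7).
row 5 has {green,yellow,orange}; column 7 has {red,blue,green,yellow,white,orange} — only black is left for (r5,c7).
row 6 has {green,yellow,black,white,orange}; column 6 has {red,green,yellow,black,white,orange} — only blue is left for (r6,c6).
row 7 has {green,white,orange}; column 1 has {red,blue,green,yellow,white,orange} — only black is left for (r7,c1).
row 7 has {green,black,white,orange}; column 5 has {red,blue,green,black,white,orange} — only yellow is left for (r7,c5).
row 4 has {red,green,yellow,black,white,orange}; column 4 has {green,yellow,black,orange} — only blue is left for (r4,c4).
row 6 has {blue,green,yellow,black,white,orange}; column 3 has {green,yellow,black,white,orange} — only red is left for (r6,c3).
row 7 has {green,yellow,black,white,orange}; column 4 has {blue,green,yellow,black,orange} — only red is left for (r7,c4).
row 5 has {green,yellow,black,orange}; column 3 has {red,green,yellow,black,white,orange} — only blue is left for (r5,c3).
row 5 has {blue,green,yellow,black,orange}; column 4 has {red,blue,green,yellow,black,orange} — only white is left for (r5,c4).
row 7 has {red,green,yellow,black,white,orange}; column 2 has {green,yellow,black,white,orange} — only blue is left for (r7,c2).
row 5 has {blue,green,yellow,black,white,orange}; column 2 has {blue,green,yellow,black,white,orange} — only red is left for (r5,c2).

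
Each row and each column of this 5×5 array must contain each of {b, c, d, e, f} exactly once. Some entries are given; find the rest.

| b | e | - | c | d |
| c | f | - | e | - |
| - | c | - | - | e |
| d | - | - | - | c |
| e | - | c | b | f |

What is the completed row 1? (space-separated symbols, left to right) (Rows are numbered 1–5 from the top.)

row 1 has {b,c,d,e}; column 3 has {c} — only f is left for (r1,c3).

b e f c d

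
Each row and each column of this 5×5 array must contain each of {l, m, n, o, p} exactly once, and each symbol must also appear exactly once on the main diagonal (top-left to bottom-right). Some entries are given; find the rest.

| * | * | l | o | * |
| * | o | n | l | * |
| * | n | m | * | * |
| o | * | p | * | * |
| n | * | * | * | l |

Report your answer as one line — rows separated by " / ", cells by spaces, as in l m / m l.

p m l o n / m o n l p / l n m p o / o l p n m / n p o m l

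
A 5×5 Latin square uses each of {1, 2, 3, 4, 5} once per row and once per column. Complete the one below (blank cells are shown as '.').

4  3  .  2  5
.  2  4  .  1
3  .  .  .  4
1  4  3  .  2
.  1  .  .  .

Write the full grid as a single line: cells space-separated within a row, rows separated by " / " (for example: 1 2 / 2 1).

(r1,c3) = 1
(r2,c1) = 5
(r2,c4) = 3
(r3,c2) = 5
(r3,c3) = 2
(r3,c4) = 1
(r4,c4) = 5
(r5,c1) = 2
(r5,c3) = 5
(r5,c4) = 4
(r5,c5) = 3

4 3 1 2 5 / 5 2 4 3 1 / 3 5 2 1 4 / 1 4 3 5 2 / 2 1 5 4 3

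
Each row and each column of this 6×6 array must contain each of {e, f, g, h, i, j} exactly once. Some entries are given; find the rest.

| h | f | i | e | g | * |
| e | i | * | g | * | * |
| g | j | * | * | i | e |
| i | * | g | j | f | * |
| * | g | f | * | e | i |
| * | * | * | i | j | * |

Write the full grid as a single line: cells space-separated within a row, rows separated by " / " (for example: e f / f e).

h f i e g j / e i j g h f / g j h f i e / i e g j f h / j g f h e i / f h e i j g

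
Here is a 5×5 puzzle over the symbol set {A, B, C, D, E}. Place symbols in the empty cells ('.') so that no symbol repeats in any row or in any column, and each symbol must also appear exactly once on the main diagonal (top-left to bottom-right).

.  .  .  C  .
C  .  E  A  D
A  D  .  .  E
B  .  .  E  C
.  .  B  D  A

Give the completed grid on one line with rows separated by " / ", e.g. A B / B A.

D E A C B / C B E A D / A D C B E / B A D E C / E C B D A

(r1,c1) = D
(r1,c3) = A
(r1,c5) = B
(r2,c2) = B
(r3,c3) = C
(r3,c4) = B
(r4,c2) = A
(r4,c3) = D
(r5,c1) = E
(r5,c2) = C
(r1,c2) = E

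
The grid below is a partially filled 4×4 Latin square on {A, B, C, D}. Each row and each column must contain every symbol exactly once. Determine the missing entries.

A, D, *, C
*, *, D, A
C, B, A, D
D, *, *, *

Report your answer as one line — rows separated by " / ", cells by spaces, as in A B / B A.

At row 1, column 3: row 1 has {A,C,D}; column 3 has {A,D}; that leaves B.
At row 2, column 1: row 2 has {A,D}; column 1 has {A,C,D}; that leaves B.
At row 2, column 2: row 2 has {A,B,D}; column 2 has {B,D}; that leaves C.
At row 4, column 2: row 4 has {D}; column 2 has {B,C,D}; that leaves A.
At row 4, column 3: row 4 has {A,D}; column 3 has {A,B,D}; that leaves C.
At row 4, column 4: row 4 has {A,C,D}; column 4 has {A,C,D}; that leaves B.

A D B C / B C D A / C B A D / D A C B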